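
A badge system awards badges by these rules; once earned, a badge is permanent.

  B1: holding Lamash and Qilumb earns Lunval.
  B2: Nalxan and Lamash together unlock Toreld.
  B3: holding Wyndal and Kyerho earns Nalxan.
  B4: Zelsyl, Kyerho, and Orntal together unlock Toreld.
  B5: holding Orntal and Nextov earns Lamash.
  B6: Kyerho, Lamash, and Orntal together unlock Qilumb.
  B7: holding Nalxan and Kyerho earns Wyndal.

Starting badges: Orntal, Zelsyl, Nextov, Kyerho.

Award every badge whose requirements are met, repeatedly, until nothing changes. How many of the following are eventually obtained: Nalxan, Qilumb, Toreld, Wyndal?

With Orntal and Nextov, Lamash is earned (B5).
With Zelsyl, Kyerho, and Orntal, Toreld is earned (B4).
With Kyerho, Lamash, and Orntal, Qilumb is earned (B6).
Nalxan would need Wyndal and Kyerho (B3), but Wyndal is never earned.
Qilumb: reached.
Toreld: reached.
Wyndal would need Nalxan and Kyerho (B7), but Nalxan is never earned.
Reached: Qilumb and Toreld — 2 of the 4.

2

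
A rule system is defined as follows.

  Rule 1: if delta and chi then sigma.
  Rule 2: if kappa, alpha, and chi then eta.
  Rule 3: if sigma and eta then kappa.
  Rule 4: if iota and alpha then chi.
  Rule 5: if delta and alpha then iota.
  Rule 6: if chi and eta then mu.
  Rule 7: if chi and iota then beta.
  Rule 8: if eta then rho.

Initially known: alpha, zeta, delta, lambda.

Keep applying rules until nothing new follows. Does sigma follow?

From delta and alpha, Rule 5 gives iota.
From iota and alpha, Rule 4 gives chi.
From delta and chi, Rule 1 gives sigma.

Yes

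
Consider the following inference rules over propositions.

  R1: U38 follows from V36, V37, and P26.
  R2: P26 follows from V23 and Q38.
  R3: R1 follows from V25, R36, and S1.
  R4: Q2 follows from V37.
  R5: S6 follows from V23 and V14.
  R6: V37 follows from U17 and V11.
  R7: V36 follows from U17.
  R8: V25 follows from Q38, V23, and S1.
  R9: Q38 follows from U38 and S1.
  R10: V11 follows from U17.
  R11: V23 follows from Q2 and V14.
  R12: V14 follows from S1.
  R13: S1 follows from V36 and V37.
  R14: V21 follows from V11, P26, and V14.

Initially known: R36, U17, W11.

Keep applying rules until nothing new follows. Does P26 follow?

No

P26 would need V23 and Q38 (R2), but Q38 is never established.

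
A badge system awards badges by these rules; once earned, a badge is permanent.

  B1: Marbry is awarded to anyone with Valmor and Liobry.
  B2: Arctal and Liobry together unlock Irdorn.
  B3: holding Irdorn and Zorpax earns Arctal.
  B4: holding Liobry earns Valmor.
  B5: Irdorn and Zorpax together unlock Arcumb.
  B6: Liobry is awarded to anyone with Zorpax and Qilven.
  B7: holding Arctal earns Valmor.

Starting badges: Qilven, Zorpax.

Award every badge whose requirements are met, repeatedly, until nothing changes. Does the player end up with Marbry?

Yes

With Zorpax and Qilven, Liobry is earned (B6).
With Liobry, Valmor is earned (B4).
With Valmor and Liobry, Marbry is earned (B1).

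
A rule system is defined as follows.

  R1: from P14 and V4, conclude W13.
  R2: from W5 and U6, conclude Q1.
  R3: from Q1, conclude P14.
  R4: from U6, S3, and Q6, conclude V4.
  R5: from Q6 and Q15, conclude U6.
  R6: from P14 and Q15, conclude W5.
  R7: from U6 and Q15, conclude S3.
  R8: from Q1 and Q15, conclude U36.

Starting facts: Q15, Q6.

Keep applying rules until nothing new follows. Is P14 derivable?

P14 would need Q1 (R3), but Q1 is never established.

No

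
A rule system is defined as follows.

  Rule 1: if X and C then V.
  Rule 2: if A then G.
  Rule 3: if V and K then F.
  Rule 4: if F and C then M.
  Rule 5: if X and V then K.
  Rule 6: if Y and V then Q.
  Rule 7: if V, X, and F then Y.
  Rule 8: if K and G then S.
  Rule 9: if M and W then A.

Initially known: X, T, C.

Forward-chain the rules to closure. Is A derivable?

No

A would need M and W (Rule 9), but W is never established.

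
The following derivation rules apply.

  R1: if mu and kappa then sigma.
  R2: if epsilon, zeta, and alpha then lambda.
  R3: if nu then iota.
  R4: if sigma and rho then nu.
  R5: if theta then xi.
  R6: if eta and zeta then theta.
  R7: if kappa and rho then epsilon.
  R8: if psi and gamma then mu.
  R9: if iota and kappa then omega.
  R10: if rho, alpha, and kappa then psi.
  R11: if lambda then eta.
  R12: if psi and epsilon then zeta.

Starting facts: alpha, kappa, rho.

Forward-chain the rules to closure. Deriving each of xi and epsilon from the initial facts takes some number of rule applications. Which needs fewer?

epsilon

epsilon: From kappa and rho, R7 gives epsilon. [1 rule application]
xi: kappa and rho hold, so epsilon follows (R7). rho, alpha, and kappa hold, so psi follows (R10). From psi and epsilon, R12 gives zeta. From epsilon, zeta, and alpha, R2 gives lambda. lambda holds, so eta follows (R11). From eta and zeta, R6 gives theta. From theta, R5 gives xi. [7 rule applications]
epsilon needs fewer.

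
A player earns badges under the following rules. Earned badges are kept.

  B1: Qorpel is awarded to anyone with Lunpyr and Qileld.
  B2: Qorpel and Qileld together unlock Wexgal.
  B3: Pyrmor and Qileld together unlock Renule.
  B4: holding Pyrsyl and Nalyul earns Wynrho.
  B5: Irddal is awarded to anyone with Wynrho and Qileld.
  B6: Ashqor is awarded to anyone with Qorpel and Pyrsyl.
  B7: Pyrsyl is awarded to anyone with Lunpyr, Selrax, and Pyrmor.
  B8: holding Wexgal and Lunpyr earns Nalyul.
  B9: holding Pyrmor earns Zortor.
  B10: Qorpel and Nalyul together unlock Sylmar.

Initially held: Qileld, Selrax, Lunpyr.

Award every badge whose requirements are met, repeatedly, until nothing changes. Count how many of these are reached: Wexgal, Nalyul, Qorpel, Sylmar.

4

With Lunpyr and Qileld, Qorpel is earned (B1).
With Qorpel and Qileld, Wexgal is earned (B2).
With Wexgal and Lunpyr, Nalyul is earned (B8).
With Qorpel and Nalyul, Sylmar is earned (B10).
Wexgal: reached.
Nalyul: reached.
Qorpel: reached.
Sylmar: reached.
All 4 are reached.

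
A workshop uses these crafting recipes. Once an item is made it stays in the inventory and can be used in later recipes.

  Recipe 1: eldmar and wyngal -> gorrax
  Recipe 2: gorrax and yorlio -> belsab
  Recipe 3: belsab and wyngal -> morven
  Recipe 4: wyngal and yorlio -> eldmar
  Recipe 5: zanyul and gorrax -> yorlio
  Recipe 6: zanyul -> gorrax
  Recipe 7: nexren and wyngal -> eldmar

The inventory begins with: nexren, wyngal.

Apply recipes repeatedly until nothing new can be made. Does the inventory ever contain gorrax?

Yes

nexren and wyngal -> eldmar (Recipe 7).
Using Recipe 1, eldmar and wyngal make gorrax.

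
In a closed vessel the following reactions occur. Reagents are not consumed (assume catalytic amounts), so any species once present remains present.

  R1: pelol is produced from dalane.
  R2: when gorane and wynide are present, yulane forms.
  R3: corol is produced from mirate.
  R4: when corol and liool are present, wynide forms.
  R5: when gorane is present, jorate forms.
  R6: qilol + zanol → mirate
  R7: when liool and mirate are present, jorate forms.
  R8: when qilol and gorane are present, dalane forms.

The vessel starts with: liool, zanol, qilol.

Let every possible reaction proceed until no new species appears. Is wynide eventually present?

qilol and zanol present → mirate forms (R6).
mirate present → corol forms (R3).
corol and liool present → wynide forms (R4).

Yes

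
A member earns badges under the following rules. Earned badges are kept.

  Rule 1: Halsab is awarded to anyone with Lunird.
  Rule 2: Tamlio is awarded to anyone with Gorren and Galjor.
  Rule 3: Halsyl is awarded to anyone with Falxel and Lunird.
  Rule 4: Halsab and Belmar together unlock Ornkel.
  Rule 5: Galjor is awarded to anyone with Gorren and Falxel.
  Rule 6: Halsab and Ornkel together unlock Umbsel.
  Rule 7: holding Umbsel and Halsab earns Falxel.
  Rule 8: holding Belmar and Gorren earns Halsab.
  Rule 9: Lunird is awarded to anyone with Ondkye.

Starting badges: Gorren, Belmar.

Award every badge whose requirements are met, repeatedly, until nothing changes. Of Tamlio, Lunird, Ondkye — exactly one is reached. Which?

Tamlio

With Belmar and Gorren, Halsab is earned (Rule 8).
With Halsab and Belmar, Ornkel is earned (Rule 4).
With Halsab and Ornkel, Umbsel is earned (Rule 6).
With Umbsel and Halsab, Falxel is earned (Rule 7).
With Gorren and Falxel, Galjor is earned (Rule 5).
With Gorren and Galjor, Tamlio is earned (Rule 2).
Lunird would need Ondkye (Rule 9), but Ondkye is never earned. No rule produces Ondkye, and it is not given.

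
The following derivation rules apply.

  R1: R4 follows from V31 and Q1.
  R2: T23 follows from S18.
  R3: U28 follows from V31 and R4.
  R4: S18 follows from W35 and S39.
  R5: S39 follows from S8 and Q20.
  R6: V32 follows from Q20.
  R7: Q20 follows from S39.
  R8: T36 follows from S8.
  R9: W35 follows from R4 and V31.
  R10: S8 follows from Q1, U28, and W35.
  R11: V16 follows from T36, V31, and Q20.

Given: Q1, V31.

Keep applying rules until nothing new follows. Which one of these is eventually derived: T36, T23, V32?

T36

V31 and Q1 hold, so R4 follows (R1).
From R4 and V31, R9 gives W35.
V31 and R4 hold, so U28 follows (R3).
Q1, U28, and W35 hold, so S8 follows (R10).
From S8, R8 gives T36.
T23 would need S18 (R2), but S18 is never established. V32 would need Q20 (R6), but Q20 is never established.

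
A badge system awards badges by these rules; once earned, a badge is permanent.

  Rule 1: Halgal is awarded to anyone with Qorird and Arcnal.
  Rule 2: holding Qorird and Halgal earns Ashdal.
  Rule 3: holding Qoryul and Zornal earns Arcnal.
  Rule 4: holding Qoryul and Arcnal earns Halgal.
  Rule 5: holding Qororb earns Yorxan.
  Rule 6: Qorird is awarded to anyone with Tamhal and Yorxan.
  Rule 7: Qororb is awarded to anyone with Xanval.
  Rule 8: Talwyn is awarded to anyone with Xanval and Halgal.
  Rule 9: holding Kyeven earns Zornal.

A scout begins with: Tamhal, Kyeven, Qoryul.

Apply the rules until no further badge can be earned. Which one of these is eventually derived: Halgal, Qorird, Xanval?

Halgal

With Kyeven, Zornal is earned (Rule 9).
With Qoryul and Zornal, Arcnal is earned (Rule 3).
With Qoryul and Arcnal, Halgal is earned (Rule 4).
Qorird would need Tamhal and Yorxan (Rule 6), but Yorxan is never earned. No rule produces Xanval, and it is not given.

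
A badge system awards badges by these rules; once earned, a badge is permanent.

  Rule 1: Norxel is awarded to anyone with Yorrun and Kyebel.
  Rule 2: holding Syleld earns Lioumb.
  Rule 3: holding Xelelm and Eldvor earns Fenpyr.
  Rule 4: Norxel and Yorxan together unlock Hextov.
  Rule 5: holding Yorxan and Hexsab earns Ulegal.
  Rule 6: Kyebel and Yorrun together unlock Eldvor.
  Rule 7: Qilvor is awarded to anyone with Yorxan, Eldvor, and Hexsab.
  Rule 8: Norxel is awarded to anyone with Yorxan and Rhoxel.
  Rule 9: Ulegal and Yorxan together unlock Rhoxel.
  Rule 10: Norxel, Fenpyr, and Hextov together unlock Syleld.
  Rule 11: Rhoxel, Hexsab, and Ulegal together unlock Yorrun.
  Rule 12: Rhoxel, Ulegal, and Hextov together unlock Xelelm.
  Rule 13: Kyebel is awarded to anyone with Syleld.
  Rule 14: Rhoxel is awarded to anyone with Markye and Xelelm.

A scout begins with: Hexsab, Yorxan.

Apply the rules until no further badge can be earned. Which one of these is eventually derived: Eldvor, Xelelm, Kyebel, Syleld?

With Yorxan and Hexsab, Ulegal is earned (Rule 5).
With Ulegal and Yorxan, Rhoxel is earned (Rule 9).
With Yorxan and Rhoxel, Norxel is earned (Rule 8).
With Norxel and Yorxan, Hextov is earned (Rule 4).
With Rhoxel, Ulegal, and Hextov, Xelelm is earned (Rule 12).
Syleld would need Norxel, Fenpyr, and Hextov (Rule 10), but Fenpyr is never earned. Kyebel would need Syleld (Rule 13), but Syleld is never earned. Eldvor would need Kyebel and Yorrun (Rule 6), but Kyebel is never earned.

Xelelm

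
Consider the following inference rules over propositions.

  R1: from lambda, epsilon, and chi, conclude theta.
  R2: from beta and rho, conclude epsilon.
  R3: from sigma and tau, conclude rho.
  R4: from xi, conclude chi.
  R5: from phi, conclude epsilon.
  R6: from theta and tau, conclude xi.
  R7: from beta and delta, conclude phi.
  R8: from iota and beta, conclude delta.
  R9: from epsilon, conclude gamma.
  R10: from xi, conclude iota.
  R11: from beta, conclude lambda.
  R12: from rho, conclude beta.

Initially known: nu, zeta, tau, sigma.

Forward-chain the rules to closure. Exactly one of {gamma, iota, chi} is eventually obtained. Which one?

gamma

sigma and tau hold, so rho follows (R3).
From rho, R12 gives beta.
From beta and rho, R2 gives epsilon.
epsilon holds, so gamma follows (R9).
chi would need xi (R4), but xi is never established. iota would need xi (R10), but xi is never established.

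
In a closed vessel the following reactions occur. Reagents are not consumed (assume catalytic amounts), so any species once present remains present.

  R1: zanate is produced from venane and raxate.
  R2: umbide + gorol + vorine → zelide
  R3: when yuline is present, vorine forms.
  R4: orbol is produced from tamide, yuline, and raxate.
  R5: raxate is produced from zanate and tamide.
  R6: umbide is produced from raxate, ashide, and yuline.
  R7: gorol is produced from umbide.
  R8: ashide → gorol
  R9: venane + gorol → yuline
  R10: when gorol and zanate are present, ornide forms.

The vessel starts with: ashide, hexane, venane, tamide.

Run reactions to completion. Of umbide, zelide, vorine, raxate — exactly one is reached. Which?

vorine

ashide present → gorol forms (R8).
venane and gorol present → yuline forms (R9).
yuline present → vorine forms (R3).
zelide would need umbide, gorol, and vorine (R2), but umbide never forms. raxate would need zanate and tamide (R5), but zanate never forms. umbide would need raxate, ashide, and yuline (R6), but raxate never forms.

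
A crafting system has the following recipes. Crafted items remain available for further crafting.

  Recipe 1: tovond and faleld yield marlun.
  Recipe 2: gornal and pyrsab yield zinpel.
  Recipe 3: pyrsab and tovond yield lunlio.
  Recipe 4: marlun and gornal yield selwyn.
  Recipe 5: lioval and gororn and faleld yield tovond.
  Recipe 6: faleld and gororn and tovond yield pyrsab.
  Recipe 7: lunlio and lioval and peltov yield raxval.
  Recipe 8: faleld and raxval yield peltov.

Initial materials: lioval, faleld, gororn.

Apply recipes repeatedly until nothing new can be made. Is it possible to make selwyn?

No

selwyn would need marlun and gornal (Recipe 4), but gornal is never obtained.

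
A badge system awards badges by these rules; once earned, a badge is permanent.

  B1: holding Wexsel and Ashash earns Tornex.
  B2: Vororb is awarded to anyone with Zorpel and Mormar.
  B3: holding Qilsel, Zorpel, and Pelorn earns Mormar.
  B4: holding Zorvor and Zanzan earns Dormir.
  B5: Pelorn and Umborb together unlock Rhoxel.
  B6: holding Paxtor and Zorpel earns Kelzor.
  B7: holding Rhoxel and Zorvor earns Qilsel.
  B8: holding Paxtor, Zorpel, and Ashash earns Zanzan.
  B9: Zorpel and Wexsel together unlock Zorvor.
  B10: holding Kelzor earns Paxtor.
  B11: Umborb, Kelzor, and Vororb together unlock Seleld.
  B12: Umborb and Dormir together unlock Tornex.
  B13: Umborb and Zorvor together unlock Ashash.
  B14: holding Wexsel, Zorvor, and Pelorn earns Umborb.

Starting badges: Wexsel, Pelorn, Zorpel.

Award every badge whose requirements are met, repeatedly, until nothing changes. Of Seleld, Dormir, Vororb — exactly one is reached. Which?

Vororb

With Zorpel and Wexsel, Zorvor is earned (B9).
With Wexsel, Zorvor, and Pelorn, Umborb is earned (B14).
With Pelorn and Umborb, Rhoxel is earned (B5).
With Rhoxel and Zorvor, Qilsel is earned (B7).
With Qilsel, Zorpel, and Pelorn, Mormar is earned (B3).
With Zorpel and Mormar, Vororb is earned (B2).
Seleld would need Umborb, Kelzor, and Vororb (B11), but Kelzor is never earned. Dormir would need Zorvor and Zanzan (B4), but Zanzan is never earned.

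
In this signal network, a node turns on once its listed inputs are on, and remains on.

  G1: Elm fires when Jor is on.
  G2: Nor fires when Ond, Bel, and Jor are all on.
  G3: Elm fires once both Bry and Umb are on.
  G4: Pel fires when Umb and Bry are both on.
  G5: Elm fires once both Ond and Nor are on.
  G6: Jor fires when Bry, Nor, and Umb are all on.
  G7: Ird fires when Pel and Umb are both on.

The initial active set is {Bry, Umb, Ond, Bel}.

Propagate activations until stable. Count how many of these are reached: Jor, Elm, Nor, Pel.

2

G4: Umb and Bry on → Pel on.
G3: Bry and Umb on → Elm on.
Jor would need Bry, Nor, and Umb (G6), but Nor never turns on.
Elm: reached.
Nor would need Ond, Bel, and Jor (G2), but Jor never turns on.
Pel: reached.
Reached: Elm and Pel — 2 of the 4.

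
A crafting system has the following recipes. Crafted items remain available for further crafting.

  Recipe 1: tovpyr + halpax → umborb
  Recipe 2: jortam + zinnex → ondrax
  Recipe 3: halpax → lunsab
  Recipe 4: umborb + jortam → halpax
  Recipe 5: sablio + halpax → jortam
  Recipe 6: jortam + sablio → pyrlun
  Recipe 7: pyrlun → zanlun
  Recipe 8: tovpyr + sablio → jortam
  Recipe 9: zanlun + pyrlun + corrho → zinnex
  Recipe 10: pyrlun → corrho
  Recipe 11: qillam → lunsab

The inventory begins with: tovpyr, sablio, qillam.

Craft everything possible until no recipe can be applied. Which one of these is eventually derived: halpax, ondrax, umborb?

tovpyr + sablio → jortam (Recipe 8).
Using Recipe 6, jortam and sablio make pyrlun.
Using Recipe 7, pyrlun makes zanlun.
pyrlun → corrho (Recipe 10).
zanlun + pyrlun + corrho → zinnex (Recipe 9).
jortam + zinnex → ondrax (Recipe 2).
umborb would need tovpyr and halpax (Recipe 1), but halpax is never obtained. halpax would need umborb and jortam (Recipe 4), but umborb is never obtained.

ondrax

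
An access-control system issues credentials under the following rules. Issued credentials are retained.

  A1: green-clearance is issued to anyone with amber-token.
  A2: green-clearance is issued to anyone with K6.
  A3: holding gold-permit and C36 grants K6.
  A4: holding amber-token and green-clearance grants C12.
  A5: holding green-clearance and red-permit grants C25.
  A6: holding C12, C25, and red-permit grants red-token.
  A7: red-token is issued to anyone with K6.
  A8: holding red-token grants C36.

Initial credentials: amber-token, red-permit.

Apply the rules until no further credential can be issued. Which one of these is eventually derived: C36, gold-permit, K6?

C36

Holding amber-token grants green-clearance (A1).
Holding green-clearance and red-permit grants C25 (A5).
Holding amber-token and green-clearance grants C12 (A4).
Holding C12, C25, and red-permit grants red-token (A6).
Holding red-token grants C36 (A8).
K6 would need gold-permit and C36 (A3), but gold-permit is never granted. No rule produces gold-permit, and it is not given.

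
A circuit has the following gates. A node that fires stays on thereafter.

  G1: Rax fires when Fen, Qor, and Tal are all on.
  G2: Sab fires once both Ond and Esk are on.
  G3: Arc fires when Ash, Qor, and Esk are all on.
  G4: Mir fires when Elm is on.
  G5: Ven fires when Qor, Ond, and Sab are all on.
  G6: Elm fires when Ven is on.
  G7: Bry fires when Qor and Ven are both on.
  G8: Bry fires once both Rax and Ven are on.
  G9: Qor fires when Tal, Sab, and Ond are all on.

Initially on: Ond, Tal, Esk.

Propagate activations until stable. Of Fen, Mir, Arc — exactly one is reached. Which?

Mir

Ond and Esk are on, so Sab fires (G2).
Tal, Sab, and Ond are on, so Qor fires (G9).
Qor, Ond, and Sab are on, so Ven fires (G5).
G6: Ven on → Elm on.
G4: Elm on → Mir on.
Arc would need Ash, Qor, and Esk (G3), but Ash never turns on. No rule produces Fen, and it is not given.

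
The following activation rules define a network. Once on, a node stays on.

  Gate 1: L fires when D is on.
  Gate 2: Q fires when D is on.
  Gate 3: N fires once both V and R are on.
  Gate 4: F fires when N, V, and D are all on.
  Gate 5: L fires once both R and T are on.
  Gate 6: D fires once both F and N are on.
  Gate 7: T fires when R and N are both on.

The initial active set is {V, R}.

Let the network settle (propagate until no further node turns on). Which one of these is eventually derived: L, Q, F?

L

Gate 3: V and R on → N on.
Gate 7: R and N on → T on.
R and T are on, so L fires (Gate 5).
F would need N, V, and D (Gate 4), but D never turns on. Q would need D (Gate 2), but D never turns on.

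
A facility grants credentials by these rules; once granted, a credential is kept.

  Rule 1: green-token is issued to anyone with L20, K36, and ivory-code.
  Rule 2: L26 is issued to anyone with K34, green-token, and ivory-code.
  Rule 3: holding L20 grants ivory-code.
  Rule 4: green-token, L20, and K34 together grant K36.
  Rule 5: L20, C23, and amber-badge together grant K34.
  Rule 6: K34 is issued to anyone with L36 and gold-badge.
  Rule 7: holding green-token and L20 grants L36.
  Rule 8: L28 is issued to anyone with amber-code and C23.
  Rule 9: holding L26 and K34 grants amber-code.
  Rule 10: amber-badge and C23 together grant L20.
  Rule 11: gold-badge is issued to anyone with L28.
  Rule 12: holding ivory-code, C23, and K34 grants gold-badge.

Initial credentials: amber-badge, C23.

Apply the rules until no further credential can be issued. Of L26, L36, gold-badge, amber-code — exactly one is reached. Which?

Holding amber-badge and C23 grants L20 (Rule 10).
Holding L20, C23, and amber-badge grants K34 (Rule 5).
Holding L20 grants ivory-code (Rule 3).
Holding ivory-code, C23, and K34 grants gold-badge (Rule 12).
L26 would need K34, green-token, and ivory-code (Rule 2), but green-token is never granted. L36 would need green-token and L20 (Rule 7), but green-token is never granted. amber-code would need L26 and K34 (Rule 9), but L26 is never granted.

gold-badge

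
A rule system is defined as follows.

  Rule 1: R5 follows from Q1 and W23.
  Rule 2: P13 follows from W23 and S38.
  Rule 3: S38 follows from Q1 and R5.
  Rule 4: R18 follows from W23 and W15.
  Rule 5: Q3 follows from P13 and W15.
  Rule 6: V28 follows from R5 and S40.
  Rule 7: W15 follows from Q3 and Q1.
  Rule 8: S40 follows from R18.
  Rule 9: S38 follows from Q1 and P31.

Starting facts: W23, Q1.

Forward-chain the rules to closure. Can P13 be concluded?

Yes

Q1 and W23 hold, so R5 follows (Rule 1).
From Q1 and R5, Rule 3 gives S38.
W23 and S38 hold, so P13 follows (Rule 2).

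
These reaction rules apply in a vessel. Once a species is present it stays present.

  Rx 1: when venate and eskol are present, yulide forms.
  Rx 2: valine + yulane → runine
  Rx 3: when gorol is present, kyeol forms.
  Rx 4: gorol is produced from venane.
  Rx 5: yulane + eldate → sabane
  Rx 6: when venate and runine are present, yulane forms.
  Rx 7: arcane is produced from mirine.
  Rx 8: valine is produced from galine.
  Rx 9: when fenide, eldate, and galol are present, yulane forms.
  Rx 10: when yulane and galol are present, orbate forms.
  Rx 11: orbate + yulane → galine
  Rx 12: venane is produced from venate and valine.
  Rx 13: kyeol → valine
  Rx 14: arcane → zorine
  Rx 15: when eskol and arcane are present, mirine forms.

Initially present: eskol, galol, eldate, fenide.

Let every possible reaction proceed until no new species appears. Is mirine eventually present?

mirine would need eskol and arcane (Rx 15), but arcane never forms.

No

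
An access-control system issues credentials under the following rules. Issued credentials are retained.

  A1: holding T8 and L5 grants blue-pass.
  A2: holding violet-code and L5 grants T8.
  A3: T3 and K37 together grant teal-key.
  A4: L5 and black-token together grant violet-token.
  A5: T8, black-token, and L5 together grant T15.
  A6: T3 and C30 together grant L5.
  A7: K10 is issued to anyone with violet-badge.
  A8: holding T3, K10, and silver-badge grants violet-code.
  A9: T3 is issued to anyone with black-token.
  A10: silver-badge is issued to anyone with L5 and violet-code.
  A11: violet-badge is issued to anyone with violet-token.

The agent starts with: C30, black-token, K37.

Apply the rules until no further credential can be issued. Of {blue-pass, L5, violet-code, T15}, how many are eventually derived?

Holding black-token grants T3 (A9).
Holding T3 and C30 grants L5 (A6).
blue-pass would need T8 and L5 (A1), but T8 is never granted.
L5: reached.
violet-code would need T3, K10, and silver-badge (A8), but silver-badge is never granted.
T15 would need T8, black-token, and L5 (A5), but T8 is never granted.
Reached: L5 — 1 of the 4.

1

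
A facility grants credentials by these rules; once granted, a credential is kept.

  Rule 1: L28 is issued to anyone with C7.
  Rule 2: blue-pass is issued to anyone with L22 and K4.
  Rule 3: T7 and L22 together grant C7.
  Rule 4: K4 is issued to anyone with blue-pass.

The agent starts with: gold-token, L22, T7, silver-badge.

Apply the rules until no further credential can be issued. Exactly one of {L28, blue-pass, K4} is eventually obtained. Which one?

Holding T7 and L22 grants C7 (Rule 3).
Holding C7 grants L28 (Rule 1).
blue-pass would need L22 and K4 (Rule 2), but K4 is never granted. K4 would need blue-pass (Rule 4), but blue-pass is never granted.

L28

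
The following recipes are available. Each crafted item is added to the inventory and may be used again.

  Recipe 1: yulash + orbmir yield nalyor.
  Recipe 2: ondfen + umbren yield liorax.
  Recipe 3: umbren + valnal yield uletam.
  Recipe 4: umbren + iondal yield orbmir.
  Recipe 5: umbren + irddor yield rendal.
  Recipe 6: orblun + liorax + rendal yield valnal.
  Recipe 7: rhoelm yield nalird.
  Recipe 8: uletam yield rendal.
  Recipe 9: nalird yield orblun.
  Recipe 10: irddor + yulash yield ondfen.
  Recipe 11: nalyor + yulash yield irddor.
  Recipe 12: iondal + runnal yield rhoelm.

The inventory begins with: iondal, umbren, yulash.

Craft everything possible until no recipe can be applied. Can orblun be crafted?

No

orblun would need nalird (Recipe 9), but nalird is never obtained.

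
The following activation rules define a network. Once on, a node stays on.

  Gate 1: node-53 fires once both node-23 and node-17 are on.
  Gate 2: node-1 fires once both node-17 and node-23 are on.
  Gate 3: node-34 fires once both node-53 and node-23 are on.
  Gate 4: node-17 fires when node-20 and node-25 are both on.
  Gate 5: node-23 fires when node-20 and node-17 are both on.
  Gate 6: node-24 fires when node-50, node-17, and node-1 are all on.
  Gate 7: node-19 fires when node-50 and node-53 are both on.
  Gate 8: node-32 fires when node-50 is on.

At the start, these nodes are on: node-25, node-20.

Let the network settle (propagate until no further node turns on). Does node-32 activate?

node-32 would need node-50 (Gate 8), but node-50 never turns on.

No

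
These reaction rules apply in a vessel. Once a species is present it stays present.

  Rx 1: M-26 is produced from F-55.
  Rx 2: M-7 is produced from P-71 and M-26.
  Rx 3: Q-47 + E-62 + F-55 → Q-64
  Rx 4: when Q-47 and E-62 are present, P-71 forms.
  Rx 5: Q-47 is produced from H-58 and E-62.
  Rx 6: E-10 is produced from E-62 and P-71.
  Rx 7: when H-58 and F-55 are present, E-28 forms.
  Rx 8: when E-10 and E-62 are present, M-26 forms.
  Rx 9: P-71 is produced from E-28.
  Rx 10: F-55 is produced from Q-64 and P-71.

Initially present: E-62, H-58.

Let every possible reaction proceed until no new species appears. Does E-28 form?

E-28 would need H-58 and F-55 (Rx 7), but F-55 never forms.

No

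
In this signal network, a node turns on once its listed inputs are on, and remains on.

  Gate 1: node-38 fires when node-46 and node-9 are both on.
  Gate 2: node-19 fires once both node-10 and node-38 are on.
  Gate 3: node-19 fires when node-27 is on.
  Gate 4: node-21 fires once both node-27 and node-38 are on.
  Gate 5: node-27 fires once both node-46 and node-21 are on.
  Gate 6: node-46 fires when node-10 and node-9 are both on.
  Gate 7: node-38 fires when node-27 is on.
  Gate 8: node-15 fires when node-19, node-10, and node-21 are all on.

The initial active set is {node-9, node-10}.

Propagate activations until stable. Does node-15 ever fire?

node-15 would need node-19, node-10, and node-21 (Gate 8), but node-21 never turns on.

No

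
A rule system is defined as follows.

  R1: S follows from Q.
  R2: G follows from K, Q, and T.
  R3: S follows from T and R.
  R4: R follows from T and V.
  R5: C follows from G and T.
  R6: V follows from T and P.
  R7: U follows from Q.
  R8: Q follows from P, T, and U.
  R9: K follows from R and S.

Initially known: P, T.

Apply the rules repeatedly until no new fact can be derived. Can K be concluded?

Yes

From T and P, R6 gives V.
T and V hold, so R follows (R4).
T and R hold, so S follows (R3).
From R and S, R9 gives K.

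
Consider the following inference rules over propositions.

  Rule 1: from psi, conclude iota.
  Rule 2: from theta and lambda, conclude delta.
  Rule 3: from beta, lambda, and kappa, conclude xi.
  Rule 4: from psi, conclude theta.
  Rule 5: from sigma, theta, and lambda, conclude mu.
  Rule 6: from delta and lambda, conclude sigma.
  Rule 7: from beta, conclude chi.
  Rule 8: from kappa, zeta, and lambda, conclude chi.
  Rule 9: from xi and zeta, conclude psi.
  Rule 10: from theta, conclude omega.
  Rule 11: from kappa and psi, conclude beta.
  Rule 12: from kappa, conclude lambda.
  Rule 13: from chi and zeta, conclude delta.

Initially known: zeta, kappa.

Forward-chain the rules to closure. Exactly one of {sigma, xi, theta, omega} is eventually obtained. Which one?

From kappa, Rule 12 gives lambda.
From kappa, zeta, and lambda, Rule 8 gives chi.
From chi and zeta, Rule 13 gives delta.
From delta and lambda, Rule 6 gives sigma.
omega would need theta (Rule 10), but theta is never established. xi would need beta, lambda, and kappa (Rule 3), but beta is never established. theta would need psi (Rule 4), but psi is never established.

sigma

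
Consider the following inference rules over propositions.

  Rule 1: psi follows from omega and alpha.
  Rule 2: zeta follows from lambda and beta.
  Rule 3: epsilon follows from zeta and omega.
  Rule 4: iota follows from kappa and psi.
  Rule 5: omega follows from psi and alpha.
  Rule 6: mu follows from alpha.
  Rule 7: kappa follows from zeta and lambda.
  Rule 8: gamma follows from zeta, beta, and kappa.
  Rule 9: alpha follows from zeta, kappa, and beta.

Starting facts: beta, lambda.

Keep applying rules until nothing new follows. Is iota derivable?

No

iota would need kappa and psi (Rule 4), but psi is never established.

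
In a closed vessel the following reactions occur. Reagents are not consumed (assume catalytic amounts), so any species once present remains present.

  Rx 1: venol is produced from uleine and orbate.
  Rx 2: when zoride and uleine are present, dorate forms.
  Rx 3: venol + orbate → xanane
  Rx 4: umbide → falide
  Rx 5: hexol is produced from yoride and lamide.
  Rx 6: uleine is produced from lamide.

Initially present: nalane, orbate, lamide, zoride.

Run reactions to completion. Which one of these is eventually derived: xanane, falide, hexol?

lamide present → uleine forms (Rx 6).
uleine and orbate present → venol forms (Rx 1).
venol and orbate present → xanane forms (Rx 3).
hexol would need yoride and lamide (Rx 5), but yoride never forms. falide would need umbide (Rx 4), but umbide never forms.

xanane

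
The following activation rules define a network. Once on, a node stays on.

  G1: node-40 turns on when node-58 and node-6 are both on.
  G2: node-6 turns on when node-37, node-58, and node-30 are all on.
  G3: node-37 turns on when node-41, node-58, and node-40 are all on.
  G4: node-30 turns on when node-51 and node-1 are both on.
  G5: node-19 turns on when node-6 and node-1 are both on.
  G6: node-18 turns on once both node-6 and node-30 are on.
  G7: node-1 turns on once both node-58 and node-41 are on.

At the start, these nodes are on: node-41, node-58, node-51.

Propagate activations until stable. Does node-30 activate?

node-58 and node-41 are on, so node-1 turns on (G7).
G4: node-51 and node-1 on → node-30 on.

Yes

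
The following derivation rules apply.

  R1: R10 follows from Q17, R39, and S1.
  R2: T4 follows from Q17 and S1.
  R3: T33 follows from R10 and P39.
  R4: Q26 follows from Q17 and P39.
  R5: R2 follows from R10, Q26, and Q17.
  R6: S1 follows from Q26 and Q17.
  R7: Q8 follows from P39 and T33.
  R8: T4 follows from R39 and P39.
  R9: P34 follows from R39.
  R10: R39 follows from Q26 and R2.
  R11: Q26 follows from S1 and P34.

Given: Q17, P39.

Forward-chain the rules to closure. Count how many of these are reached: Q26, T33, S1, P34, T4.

3

Q17 and P39 hold, so Q26 follows (R4).
From Q26 and Q17, R6 gives S1.
From Q17 and S1, R2 gives T4.
Q26: reached.
T33 would need R10 and P39 (R3), but R10 is never established.
S1: reached.
P34 would need R39 (R9), but R39 is never established.
T4: reached.
Reached: Q26, S1, and T4 — 3 of the 5.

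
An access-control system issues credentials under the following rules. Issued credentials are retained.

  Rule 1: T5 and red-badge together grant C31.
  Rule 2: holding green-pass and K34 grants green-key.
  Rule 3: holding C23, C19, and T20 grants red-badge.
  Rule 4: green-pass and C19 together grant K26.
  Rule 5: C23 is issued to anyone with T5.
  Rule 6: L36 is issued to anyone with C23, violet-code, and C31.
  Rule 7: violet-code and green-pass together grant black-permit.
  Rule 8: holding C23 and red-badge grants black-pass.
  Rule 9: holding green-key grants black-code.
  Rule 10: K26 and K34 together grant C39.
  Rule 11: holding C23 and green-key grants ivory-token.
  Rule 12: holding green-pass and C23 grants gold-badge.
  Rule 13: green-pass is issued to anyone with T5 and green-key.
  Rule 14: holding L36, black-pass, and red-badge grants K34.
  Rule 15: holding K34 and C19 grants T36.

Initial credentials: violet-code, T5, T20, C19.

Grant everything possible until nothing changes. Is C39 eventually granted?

C39 would need K26 and K34 (Rule 10), but K26 is never granted.

No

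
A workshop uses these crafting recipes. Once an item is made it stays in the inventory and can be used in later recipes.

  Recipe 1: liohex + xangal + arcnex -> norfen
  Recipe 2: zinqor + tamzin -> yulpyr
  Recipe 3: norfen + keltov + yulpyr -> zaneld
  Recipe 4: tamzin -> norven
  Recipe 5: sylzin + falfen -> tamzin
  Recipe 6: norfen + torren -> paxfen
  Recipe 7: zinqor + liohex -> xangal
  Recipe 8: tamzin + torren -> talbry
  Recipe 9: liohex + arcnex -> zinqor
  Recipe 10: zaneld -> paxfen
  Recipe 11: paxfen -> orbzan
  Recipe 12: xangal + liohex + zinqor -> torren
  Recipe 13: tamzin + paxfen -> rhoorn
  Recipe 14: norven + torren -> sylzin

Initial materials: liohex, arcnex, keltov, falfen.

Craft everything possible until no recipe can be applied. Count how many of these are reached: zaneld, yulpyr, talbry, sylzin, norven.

0

zaneld would need norfen, keltov, and yulpyr (Recipe 3), but yulpyr is never obtained.
yulpyr would need zinqor and tamzin (Recipe 2), but tamzin is never obtained.
talbry would need tamzin and torren (Recipe 8), but tamzin is never obtained.
sylzin would need norven and torren (Recipe 14), but norven is never obtained.
norven would need tamzin (Recipe 4), but tamzin is never obtained.
None of the 5 are reached.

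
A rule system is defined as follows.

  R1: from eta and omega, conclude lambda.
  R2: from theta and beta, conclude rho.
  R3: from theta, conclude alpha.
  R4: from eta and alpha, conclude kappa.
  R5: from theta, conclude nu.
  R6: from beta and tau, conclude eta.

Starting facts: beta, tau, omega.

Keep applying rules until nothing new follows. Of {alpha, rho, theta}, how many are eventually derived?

0

alpha would need theta (R3), but theta is never established.
rho would need theta and beta (R2), but theta is never established.
No rule produces theta, and it is not given.
None of the 3 are reached.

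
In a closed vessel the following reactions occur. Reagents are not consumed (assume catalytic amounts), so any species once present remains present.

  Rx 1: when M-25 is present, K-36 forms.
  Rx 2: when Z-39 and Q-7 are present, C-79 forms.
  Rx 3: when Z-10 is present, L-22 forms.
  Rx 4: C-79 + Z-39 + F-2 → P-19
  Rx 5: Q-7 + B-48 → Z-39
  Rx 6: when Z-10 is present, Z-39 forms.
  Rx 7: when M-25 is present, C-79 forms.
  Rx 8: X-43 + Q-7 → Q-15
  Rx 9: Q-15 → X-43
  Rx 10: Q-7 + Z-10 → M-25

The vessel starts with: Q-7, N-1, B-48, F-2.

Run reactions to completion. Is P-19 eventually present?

Yes

Q-7 and B-48 present → Z-39 forms (Rx 5).
Z-39 and Q-7 present → C-79 forms (Rx 2).
C-79, Z-39, and F-2 present → P-19 forms (Rx 4).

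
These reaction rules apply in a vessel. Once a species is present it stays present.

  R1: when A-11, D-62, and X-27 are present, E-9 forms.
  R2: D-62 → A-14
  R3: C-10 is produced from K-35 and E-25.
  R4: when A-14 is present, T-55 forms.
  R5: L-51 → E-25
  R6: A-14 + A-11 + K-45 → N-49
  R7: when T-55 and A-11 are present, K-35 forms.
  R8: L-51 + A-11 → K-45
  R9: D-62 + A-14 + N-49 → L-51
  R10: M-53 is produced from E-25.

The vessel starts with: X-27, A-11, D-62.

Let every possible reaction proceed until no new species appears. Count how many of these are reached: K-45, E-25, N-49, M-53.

K-45 would need L-51 and A-11 (R8), but L-51 never forms.
E-25 would need L-51 (R5), but L-51 never forms.
N-49 would need A-14, A-11, and K-45 (R6), but K-45 never forms.
M-53 would need E-25 (R10), but E-25 never forms.
None of the 4 are reached.

0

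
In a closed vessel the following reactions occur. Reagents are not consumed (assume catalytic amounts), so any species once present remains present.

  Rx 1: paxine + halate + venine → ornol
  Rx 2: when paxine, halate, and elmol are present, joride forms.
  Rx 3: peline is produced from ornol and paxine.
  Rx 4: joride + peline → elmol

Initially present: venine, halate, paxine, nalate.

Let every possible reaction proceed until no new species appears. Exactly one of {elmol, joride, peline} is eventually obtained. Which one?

paxine, halate, and venine present → ornol forms (Rx 1).
ornol and paxine present → peline forms (Rx 3).
joride would need paxine, halate, and elmol (Rx 2), but elmol never forms. elmol would need joride and peline (Rx 4), but joride never forms.

peline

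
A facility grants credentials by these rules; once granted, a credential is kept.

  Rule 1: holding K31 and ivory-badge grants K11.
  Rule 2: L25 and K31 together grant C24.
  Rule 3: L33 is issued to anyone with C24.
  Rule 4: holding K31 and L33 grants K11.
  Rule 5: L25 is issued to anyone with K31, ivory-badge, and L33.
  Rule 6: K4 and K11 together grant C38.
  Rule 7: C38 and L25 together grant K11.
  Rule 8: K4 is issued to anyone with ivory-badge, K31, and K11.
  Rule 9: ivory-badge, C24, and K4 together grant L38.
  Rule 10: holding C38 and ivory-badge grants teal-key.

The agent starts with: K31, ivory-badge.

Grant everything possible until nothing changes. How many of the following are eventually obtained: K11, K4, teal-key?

Holding K31 and ivory-badge grants K11 (Rule 1).
Holding ivory-badge, K31, and K11 grants K4 (Rule 8).
Holding K4 and K11 grants C38 (Rule 6).
Holding C38 and ivory-badge grants teal-key (Rule 10).
K11: reached.
K4: reached.
teal-key: reached.
All 3 are reached.

3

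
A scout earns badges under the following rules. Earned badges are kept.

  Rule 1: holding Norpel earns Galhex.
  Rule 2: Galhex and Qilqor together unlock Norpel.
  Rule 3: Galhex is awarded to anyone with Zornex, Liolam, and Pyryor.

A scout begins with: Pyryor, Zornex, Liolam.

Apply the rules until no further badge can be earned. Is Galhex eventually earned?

With Zornex, Liolam, and Pyryor, Galhex is earned (Rule 3).

Yes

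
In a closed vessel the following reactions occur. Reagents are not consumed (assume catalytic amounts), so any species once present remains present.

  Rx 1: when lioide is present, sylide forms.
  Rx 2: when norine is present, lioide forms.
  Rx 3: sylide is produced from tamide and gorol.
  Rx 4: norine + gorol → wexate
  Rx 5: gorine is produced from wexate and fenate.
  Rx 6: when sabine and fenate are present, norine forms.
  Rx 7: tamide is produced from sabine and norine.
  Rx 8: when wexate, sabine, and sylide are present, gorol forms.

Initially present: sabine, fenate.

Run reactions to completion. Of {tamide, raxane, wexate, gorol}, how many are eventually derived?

sabine and fenate present → norine forms (Rx 6).
sabine and norine present → tamide forms (Rx 7).
tamide: reached.
No rule produces raxane, and it is not given.
wexate would need norine and gorol (Rx 4), but gorol never forms.
gorol would need wexate, sabine, and sylide (Rx 8), but wexate never forms.
Reached: tamide — 1 of the 4.

1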